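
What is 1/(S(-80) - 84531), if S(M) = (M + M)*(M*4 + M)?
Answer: -1/20531 ≈ -4.8707e-5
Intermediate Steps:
S(M) = 10*M² (S(M) = (2*M)*(4*M + M) = (2*M)*(5*M) = 10*M²)
1/(S(-80) - 84531) = 1/(10*(-80)² - 84531) = 1/(10*6400 - 84531) = 1/(64000 - 84531) = 1/(-20531) = -1/20531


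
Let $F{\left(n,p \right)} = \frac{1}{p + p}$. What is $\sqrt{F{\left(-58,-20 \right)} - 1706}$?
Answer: $\frac{23 i \sqrt{1290}}{20} \approx 41.304 i$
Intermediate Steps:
$F{\left(n,p \right)} = \frac{1}{2 p}$
$\sqrt{F{\left(-58,-20 \right)} - 1706} = \sqrt{\frac{1}{2 \left(-20\right)} - 1706} = \sqrt{\frac{1}{2} \left(- \frac{1}{20}\right) - 1706} = \sqrt{- \frac{1}{40} - 1706} = \sqrt{- \frac{68241}{40}} = \frac{23 i \sqrt{1290}}{20}$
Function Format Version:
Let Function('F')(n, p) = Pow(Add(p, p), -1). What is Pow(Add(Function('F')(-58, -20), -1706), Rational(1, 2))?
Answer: Mul(Rational(23, 20), I, Pow(1290, Rational(1, 2))) ≈ Mul(41.304, I)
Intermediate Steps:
Function('F')(n, p) = Mul(Rational(1, 2), Pow(p, -1)) (Function('F')(n, p) = Pow(Mul(2, p), -1) = Mul(Rational(1, 2), Pow(p, -1)))
Pow(Add(Function('F')(-58, -20), -1706), Rational(1, 2)) = Pow(Add(Mul(Rational(1, 2), Pow(-20, -1)), -1706), Rational(1, 2)) = Pow(Add(Mul(Rational(1, 2), Rational(-1, 20)), -1706), Rational(1, 2)) = Pow(Add(Rational(-1, 40), -1706), Rational(1, 2)) = Pow(Rational(-68241, 40), Rational(1, 2)) = Mul(Rational(23, 20), I, Pow(1290, Rational(1, 2)))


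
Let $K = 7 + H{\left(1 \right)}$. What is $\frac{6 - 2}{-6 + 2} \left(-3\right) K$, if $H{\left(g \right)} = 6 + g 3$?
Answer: $48$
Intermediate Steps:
$H{\left(g \right)} = 6 + 3 g$
$K = 16$ ($K = 7 + \left(6 + 3 \cdot 1\right) = 7 + \left(6 + 3\right) = 7 + 9 = 16$)
$\frac{6 - 2}{-6 + 2} \left(-3\right) K = \frac{6 - 2}{-6 + 2} \left(-3\right) 16 = \frac{4}{-4} \left(-3\right) 16 = 4 \left(- \frac{1}{4}\right) \left(-3\right) 16 = \left(-1\right) \left(-3\right) 16 = 3 \cdot 16 = 48$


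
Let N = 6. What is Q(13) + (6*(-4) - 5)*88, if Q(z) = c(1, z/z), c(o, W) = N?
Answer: -2546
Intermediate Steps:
c(o, W) = 6
Q(z) = 6
Q(13) + (6*(-4) - 5)*88 = 6 + (6*(-4) - 5)*88 = 6 + (-24 - 5)*88 = 6 - 29*88 = 6 - 2552 = -2546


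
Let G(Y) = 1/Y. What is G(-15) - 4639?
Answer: -69586/15 ≈ -4639.1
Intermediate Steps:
G(-15) - 4639 = 1/(-15) - 4639 = -1/15 - 4639 = -69586/15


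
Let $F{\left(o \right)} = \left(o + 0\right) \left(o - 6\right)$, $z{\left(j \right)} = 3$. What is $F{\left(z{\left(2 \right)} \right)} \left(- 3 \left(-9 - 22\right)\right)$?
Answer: $-837$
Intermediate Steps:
$F{\left(o \right)} = o \left(-6 + o\right)$
$F{\left(z{\left(2 \right)} \right)} \left(- 3 \left(-9 - 22\right)\right) = 3 \left(-6 + 3\right) \left(- 3 \left(-9 - 22\right)\right) = 3 \left(-3\right) \left(\left(-3\right) \left(-31\right)\right) = \left(-9\right) 93 = -837$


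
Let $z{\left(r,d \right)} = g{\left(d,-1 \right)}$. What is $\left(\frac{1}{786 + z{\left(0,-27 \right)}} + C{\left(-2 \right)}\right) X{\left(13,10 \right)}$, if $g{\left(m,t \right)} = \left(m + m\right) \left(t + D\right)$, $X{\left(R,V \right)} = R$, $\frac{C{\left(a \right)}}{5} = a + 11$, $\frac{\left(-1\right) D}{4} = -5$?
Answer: $\frac{140387}{240} \approx 584.95$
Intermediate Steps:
$D = 20$ ($D = \left(-4\right) \left(-5\right) = 20$)
$C{\left(a \right)} = 55 + 5 a$ ($C{\left(a \right)} = 5 \left(a + 11\right) = 5 \left(11 + a\right) = 55 + 5 a$)
$g{\left(m,t \right)} = 2 m \left(20 + t\right)$ ($g{\left(m,t \right)} = \left(m + m\right) \left(t + 20\right) = 2 m \left(20 + t\right)$)
$z{\left(r,d \right)} = 38 d$ ($z{\left(r,d \right)} = 2 d \left(20 - 1\right) = 2 d 19 = 38 d$)
$\left(\frac{1}{786 + z{\left(0,-27 \right)}} + C{\left(-2 \right)}\right) X{\left(13,10 \right)} = \left(\frac{1}{786 + 38 \left(-27\right)} + \left(55 + 5 \left(-2\right)\right)\right) 13 = \left(\frac{1}{786 - 1026} + \left(55 - 10\right)\right) 13 = \left(\frac{1}{-240} + 45\right) 13 = \left(- \frac{1}{240} + 45\right) 13 = \frac{10799}{240} \cdot 13 = \frac{140387}{240}$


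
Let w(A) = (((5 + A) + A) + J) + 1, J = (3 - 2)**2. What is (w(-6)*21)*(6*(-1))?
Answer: 630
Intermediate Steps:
J = 1 (J = 1**2 = 1)
w(A) = 7 + 2*A (w(A) = (((5 + A) + A) + 1) + 1 = ((5 + 2*A) + 1) + 1 = (6 + 2*A) + 1 = 7 + 2*A)
(w(-6)*21)*(6*(-1)) = ((7 + 2*(-6))*21)*(6*(-1)) = ((7 - 12)*21)*(-6) = -5*21*(-6) = -105*(-6) = 630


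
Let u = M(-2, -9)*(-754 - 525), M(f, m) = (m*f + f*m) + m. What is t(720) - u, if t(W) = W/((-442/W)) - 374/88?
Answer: 29486615/884 ≈ 33356.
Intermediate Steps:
M(f, m) = m + 2*f*m (M(f, m) = (f*m + f*m) + m = 2*f*m + m = m + 2*f*m)
t(W) = -17/4 - W**2/442 (t(W) = W*(-W/442) - 374*1/88 = -W**2/442 - 17/4 = -17/4 - W**2/442)
u = -34533 (u = (-9*(1 + 2*(-2)))*(-754 - 525) = -9*(1 - 4)*(-1279) = -9*(-3)*(-1279) = 27*(-1279) = -34533)
t(720) - u = (-17/4 - 1/442*720**2) - 1*(-34533) = (-17/4 - 1/442*518400) + 34533 = (-17/4 - 259200/221) + 34533 = -1040557/884 + 34533 = 29486615/884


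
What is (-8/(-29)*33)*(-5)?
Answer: -1320/29 ≈ -45.517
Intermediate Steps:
(-8/(-29)*33)*(-5) = (-8*(-1/29)*33)*(-5) = ((8/29)*33)*(-5) = (264/29)*(-5) = -1320/29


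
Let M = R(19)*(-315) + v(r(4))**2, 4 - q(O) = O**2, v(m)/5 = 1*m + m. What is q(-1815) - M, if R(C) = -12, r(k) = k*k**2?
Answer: -3707601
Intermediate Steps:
r(k) = k**3
v(m) = 10*m (v(m) = 5*(1*m + m) = 5*(m + m) = 5*(2*m) = 10*m)
q(O) = 4 - O**2
M = 413380 (M = -12*(-315) + (10*4**3)**2 = 3780 + (10*64)**2 = 3780 + 640**2 = 3780 + 409600 = 413380)
q(-1815) - M = (4 - 1*(-1815)**2) - 1*413380 = (4 - 1*3294225) - 413380 = (4 - 3294225) - 413380 = -3294221 - 413380 = -3707601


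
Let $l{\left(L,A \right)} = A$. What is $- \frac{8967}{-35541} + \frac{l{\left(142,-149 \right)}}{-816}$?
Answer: $\frac{1401409}{3222384} \approx 0.4349$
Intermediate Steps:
$- \frac{8967}{-35541} + \frac{l{\left(142,-149 \right)}}{-816} = - \frac{8967}{-35541} - \frac{149}{-816} = \left(-8967\right) \left(- \frac{1}{35541}\right) - - \frac{149}{816} = \frac{2989}{11847} + \frac{149}{816} = \frac{1401409}{3222384}$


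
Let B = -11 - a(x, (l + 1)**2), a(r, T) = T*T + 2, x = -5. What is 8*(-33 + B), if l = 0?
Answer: -376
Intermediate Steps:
a(r, T) = 2 + T**2 (a(r, T) = T**2 + 2 = 2 + T**2)
B = -14 (B = -11 - (2 + ((0 + 1)**2)**2) = -11 - (2 + (1**2)**2) = -11 - (2 + 1**2) = -11 - (2 + 1) = -11 - 1*3 = -11 - 3 = -14)
8*(-33 + B) = 8*(-33 - 14) = 8*(-47) = -376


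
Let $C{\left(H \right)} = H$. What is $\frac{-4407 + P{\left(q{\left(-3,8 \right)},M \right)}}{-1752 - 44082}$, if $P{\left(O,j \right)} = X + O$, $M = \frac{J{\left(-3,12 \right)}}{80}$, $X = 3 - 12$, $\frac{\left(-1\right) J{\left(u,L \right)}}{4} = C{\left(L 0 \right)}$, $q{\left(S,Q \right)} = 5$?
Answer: $\frac{4411}{45834} \approx 0.096239$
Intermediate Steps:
$J{\left(u,L \right)} = 0$ ($J{\left(u,L \right)} = - 4 L 0 = \left(-4\right) 0 = 0$)
$X = -9$ ($X = 3 - 12 = -9$)
$M = 0$ ($M = \frac{0}{80} = 0 \cdot \frac{1}{80} = 0$)
$P{\left(O,j \right)} = -9 + O$
$\frac{-4407 + P{\left(q{\left(-3,8 \right)},M \right)}}{-1752 - 44082} = \frac{-4407 + \left(-9 + 5\right)}{-1752 - 44082} = \frac{-4407 - 4}{-45834} = \left(-4411\right) \left(- \frac{1}{45834}\right) = \frac{4411}{45834}$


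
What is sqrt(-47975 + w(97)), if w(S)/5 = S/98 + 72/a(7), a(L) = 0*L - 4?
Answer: I*sqrt(9419770)/14 ≈ 219.23*I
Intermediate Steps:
a(L) = -4 (a(L) = 0 - 4 = -4)
w(S) = -90 + 5*S/98 (w(S) = 5*(S/98 + 72/(-4)) = 5*(S*(1/98) + 72*(-1/4)) = 5*(S/98 - 18) = 5*(-18 + S/98) = -90 + 5*S/98)
sqrt(-47975 + w(97)) = sqrt(-47975 + (-90 + (5/98)*97)) = sqrt(-47975 + (-90 + 485/98)) = sqrt(-47975 - 8335/98) = sqrt(-4709885/98) = I*sqrt(9419770)/14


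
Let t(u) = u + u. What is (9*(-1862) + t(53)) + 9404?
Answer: -7248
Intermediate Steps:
t(u) = 2*u
(9*(-1862) + t(53)) + 9404 = (9*(-1862) + 2*53) + 9404 = (-16758 + 106) + 9404 = -16652 + 9404 = -7248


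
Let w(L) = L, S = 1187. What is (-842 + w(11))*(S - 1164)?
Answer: -19113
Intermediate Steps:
(-842 + w(11))*(S - 1164) = (-842 + 11)*(1187 - 1164) = -831*23 = -19113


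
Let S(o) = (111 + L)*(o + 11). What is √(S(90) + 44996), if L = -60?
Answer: √50147 ≈ 223.94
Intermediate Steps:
S(o) = 561 + 51*o (S(o) = (111 - 60)*(o + 11) = 51*(11 + o) = 561 + 51*o)
√(S(90) + 44996) = √((561 + 51*90) + 44996) = √((561 + 4590) + 44996) = √(5151 + 44996) = √50147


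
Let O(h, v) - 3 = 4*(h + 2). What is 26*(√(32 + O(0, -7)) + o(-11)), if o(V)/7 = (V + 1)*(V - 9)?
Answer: 36400 + 26*√43 ≈ 36571.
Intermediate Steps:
O(h, v) = 11 + 4*h (O(h, v) = 3 + 4*(h + 2) = 3 + 4*(2 + h) = 3 + (8 + 4*h) = 11 + 4*h)
o(V) = 7*(1 + V)*(-9 + V) (o(V) = 7*((V + 1)*(V - 9)) = 7*((1 + V)*(-9 + V)) = 7*(1 + V)*(-9 + V))
26*(√(32 + O(0, -7)) + o(-11)) = 26*(√(32 + (11 + 4*0)) + (-63 - 56*(-11) + 7*(-11)²)) = 26*(√(32 + (11 + 0)) + (-63 + 616 + 7*121)) = 26*(√(32 + 11) + (-63 + 616 + 847)) = 26*(√43 + 1400) = 26*(1400 + √43) = 36400 + 26*√43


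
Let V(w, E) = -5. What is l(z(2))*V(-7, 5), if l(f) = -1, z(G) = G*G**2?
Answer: 5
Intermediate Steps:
z(G) = G**3
l(z(2))*V(-7, 5) = -1*(-5) = 5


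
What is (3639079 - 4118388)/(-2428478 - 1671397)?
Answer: 479309/4099875 ≈ 0.11691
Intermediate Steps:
(3639079 - 4118388)/(-2428478 - 1671397) = -479309/(-4099875) = -479309*(-1/4099875) = 479309/4099875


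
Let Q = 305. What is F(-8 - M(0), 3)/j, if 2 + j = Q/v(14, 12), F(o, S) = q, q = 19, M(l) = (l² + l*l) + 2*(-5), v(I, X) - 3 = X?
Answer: 57/55 ≈ 1.0364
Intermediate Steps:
v(I, X) = 3 + X
M(l) = -10 + 2*l² (M(l) = (l² + l²) - 10 = 2*l² - 10 = -10 + 2*l²)
F(o, S) = 19
j = 55/3 (j = -2 + 305/(3 + 12) = -2 + 305/15 = -2 + 305*(1/15) = -2 + 61/3 = 55/3 ≈ 18.333)
F(-8 - M(0), 3)/j = 19/(55/3) = 19*(3/55) = 57/55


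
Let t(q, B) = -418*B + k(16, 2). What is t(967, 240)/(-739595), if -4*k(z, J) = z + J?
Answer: 200649/1479190 ≈ 0.13565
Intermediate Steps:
k(z, J) = -J/4 - z/4 (k(z, J) = -(z + J)/4 = -(J + z)/4 = -J/4 - z/4)
t(q, B) = -9/2 - 418*B (t(q, B) = -418*B + (-¼*2 - ¼*16) = -418*B + (-½ - 4) = -418*B - 9/2 = -9/2 - 418*B)
t(967, 240)/(-739595) = (-9/2 - 418*240)/(-739595) = (-9/2 - 100320)*(-1/739595) = -200649/2*(-1/739595) = 200649/1479190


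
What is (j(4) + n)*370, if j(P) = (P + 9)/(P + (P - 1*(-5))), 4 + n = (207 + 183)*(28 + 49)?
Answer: 11109990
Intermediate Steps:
n = 30026 (n = -4 + (207 + 183)*(28 + 49) = -4 + 390*77 = -4 + 30030 = 30026)
j(P) = (9 + P)/(5 + 2*P) (j(P) = (9 + P)/(P + (P + 5)) = (9 + P)/(P + (5 + P)) = (9 + P)/(5 + 2*P))
(j(4) + n)*370 = ((9 + 4)/(5 + 2*4) + 30026)*370 = (13/(5 + 8) + 30026)*370 = (13/13 + 30026)*370 = ((1/13)*13 + 30026)*370 = (1 + 30026)*370 = 30027*370 = 11109990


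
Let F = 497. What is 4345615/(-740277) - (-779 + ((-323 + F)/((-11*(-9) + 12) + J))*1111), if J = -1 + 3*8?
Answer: -33206832733/49598559 ≈ -669.51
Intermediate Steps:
J = 23 (J = -1 + 24 = 23)
4345615/(-740277) - (-779 + ((-323 + F)/((-11*(-9) + 12) + J))*1111) = 4345615/(-740277) - (-779 + ((-323 + 497)/((-11*(-9) + 12) + 23))*1111) = 4345615*(-1/740277) - (-779 + (174/((99 + 12) + 23))*1111) = -4345615/740277 - (-779 + (174/(111 + 23))*1111) = -4345615/740277 - (-779 + (174/134)*1111) = -4345615/740277 - (-779 + (174*(1/134))*1111) = -4345615/740277 - (-779 + (87/67)*1111) = -4345615/740277 - (-779 + 96657/67) = -4345615/740277 - 1*44464/67 = -4345615/740277 - 44464/67 = -33206832733/49598559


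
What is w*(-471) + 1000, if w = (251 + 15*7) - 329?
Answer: -11717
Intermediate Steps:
w = 27 (w = (251 + 105) - 329 = 356 - 329 = 27)
w*(-471) + 1000 = 27*(-471) + 1000 = -12717 + 1000 = -11717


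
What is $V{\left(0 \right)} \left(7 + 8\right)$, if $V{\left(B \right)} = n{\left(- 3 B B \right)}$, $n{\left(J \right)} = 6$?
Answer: $90$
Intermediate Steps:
$V{\left(B \right)} = 6$
$V{\left(0 \right)} \left(7 + 8\right) = 6 \left(7 + 8\right) = 6 \cdot 15 = 90$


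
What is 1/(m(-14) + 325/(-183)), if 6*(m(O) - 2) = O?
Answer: -183/386 ≈ -0.47409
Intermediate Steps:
m(O) = 2 + O/6
1/(m(-14) + 325/(-183)) = 1/((2 + (⅙)*(-14)) + 325/(-183)) = 1/((2 - 7/3) + 325*(-1/183)) = 1/(-⅓ - 325/183) = 1/(-386/183) = -183/386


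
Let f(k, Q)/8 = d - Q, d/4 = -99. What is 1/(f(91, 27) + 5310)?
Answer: 1/1926 ≈ 0.00051921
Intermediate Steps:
d = -396 (d = 4*(-99) = -396)
f(k, Q) = -3168 - 8*Q (f(k, Q) = 8*(-396 - Q) = -3168 - 8*Q)
1/(f(91, 27) + 5310) = 1/((-3168 - 8*27) + 5310) = 1/((-3168 - 216) + 5310) = 1/(-3384 + 5310) = 1/1926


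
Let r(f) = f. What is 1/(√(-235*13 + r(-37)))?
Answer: -I*√773/1546 ≈ -0.017984*I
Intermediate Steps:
1/(√(-235*13 + r(-37))) = 1/(√(-235*13 - 37)) = 1/(√(-3055 - 37)) = 1/(√(-3092)) = 1/(2*I*√773) = -I*√773/1546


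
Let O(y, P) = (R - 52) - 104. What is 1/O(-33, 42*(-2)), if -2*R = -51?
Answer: -2/261 ≈ -0.0076628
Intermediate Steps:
R = 51/2 (R = -½*(-51) = 51/2 ≈ 25.500)
O(y, P) = -261/2 (O(y, P) = (51/2 - 52) - 104 = -53/2 - 104 = -261/2)
1/O(-33, 42*(-2)) = 1/(-261/2) = -2/261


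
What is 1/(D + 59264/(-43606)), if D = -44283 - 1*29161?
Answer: -21803/1601329164 ≈ -1.3616e-5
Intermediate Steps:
D = -73444 (D = -44283 - 29161 = -73444)
1/(D + 59264/(-43606)) = 1/(-73444 + 59264/(-43606)) = 1/(-73444 + 59264*(-1/43606)) = 1/(-73444 - 29632/21803) = 1/(-1601329164/21803) = -21803/1601329164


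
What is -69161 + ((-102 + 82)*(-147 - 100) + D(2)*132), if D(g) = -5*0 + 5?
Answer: -63561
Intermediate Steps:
D(g) = 5 (D(g) = 0 + 5 = 5)
-69161 + ((-102 + 82)*(-147 - 100) + D(2)*132) = -69161 + ((-102 + 82)*(-147 - 100) + 5*132) = -69161 + (-20*(-247) + 660) = -69161 + (4940 + 660) = -69161 + 5600 = -63561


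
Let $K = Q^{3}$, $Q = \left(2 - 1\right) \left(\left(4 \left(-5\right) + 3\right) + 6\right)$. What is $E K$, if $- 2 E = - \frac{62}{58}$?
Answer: $- \frac{41261}{58} \approx -711.4$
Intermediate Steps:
$Q = -11$ ($Q = 1 \left(\left(-20 + 3\right) + 6\right) = 1 \left(-17 + 6\right) = 1 \left(-11\right) = -11$)
$E = \frac{31}{58}$ ($E = - \frac{\left(-62\right) \frac{1}{58}}{2} = \left(- \frac{1}{2}\right) \left(- \frac{31}{29}\right) = \frac{31}{58} \approx 0.53448$)
$K = -1331$ ($K = \left(-11\right)^{3} = -1331$)
$E K = \frac{31}{58} \left(-1331\right) = - \frac{41261}{58}$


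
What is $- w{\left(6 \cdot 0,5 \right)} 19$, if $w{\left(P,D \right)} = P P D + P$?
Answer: $0$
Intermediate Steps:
$w{\left(P,D \right)} = P + D P^{2}$ ($w{\left(P,D \right)} = P^{2} D + P = D P^{2} + P = P + D P^{2}$)
$- w{\left(6 \cdot 0,5 \right)} 19 = - 6 \cdot 0 \left(1 + 5 \cdot 6 \cdot 0\right) 19 = - 0 \left(1 + 5 \cdot 0\right) 19 = - 0 \left(1 + 0\right) 19 = - 0 \cdot 1 \cdot 19 = \left(-1\right) 0 \cdot 19 = 0 \cdot 19 = 0$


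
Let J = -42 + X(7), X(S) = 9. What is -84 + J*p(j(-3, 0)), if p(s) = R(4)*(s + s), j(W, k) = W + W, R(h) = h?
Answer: 1500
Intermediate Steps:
j(W, k) = 2*W
p(s) = 8*s (p(s) = 4*(s + s) = 4*(2*s) = 8*s)
J = -33 (J = -42 + 9 = -33)
-84 + J*p(j(-3, 0)) = -84 - 264*2*(-3) = -84 - 264*(-6) = -84 - 33*(-48) = -84 + 1584 = 1500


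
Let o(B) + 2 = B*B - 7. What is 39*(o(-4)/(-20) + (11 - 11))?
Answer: -273/20 ≈ -13.650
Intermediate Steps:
o(B) = -9 + B² (o(B) = -2 + (B*B - 7) = -2 + (B² - 7) = -2 + (-7 + B²) = -9 + B²)
39*(o(-4)/(-20) + (11 - 11)) = 39*((-9 + (-4)²)/(-20) + (11 - 11)) = 39*((-9 + 16)*(-1/20) + 0) = 39*(7*(-1/20) + 0) = 39*(-7/20 + 0) = 39*(-7/20) = -273/20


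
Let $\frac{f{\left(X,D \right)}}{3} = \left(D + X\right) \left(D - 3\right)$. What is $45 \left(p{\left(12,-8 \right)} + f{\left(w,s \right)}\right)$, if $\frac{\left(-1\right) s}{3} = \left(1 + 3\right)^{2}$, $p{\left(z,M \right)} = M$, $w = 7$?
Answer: $281925$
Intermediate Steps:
$s = -48$ ($s = - 3 \left(1 + 3\right)^{2} = - 3 \cdot 4^{2} = \left(-3\right) 16 = -48$)
$f{\left(X,D \right)} = 3 \left(-3 + D\right) \left(D + X\right)$ ($f{\left(X,D \right)} = 3 \left(D + X\right) \left(D - 3\right) = 3 \left(D + X\right) \left(-3 + D\right) = 3 \left(-3 + D\right) \left(D + X\right)$)
$45 \left(p{\left(12,-8 \right)} + f{\left(w,s \right)}\right) = 45 \left(-8 + \left(\left(-9\right) \left(-48\right) - 63 + 3 \left(-48\right)^{2} + 3 \left(-48\right) 7\right)\right) = 45 \left(-8 + \left(432 - 63 + 3 \cdot 2304 - 1008\right)\right) = 45 \left(-8 + \left(432 - 63 + 6912 - 1008\right)\right) = 45 \left(-8 + 6273\right) = 45 \cdot 6265 = 281925$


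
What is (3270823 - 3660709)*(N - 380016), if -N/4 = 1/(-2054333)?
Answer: 304375972183697064/2054333 ≈ 1.4816e+11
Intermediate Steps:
N = 4/2054333 (N = -4/(-2054333) = -4*(-1/2054333) = 4/2054333 ≈ 1.9471e-6)
(3270823 - 3660709)*(N - 380016) = (3270823 - 3660709)*(4/2054333 - 380016) = -389886*(-780679409324/2054333) = 304375972183697064/2054333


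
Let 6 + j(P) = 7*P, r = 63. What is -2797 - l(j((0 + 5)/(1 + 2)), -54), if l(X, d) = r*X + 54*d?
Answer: -238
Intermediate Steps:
j(P) = -6 + 7*P
l(X, d) = 54*d + 63*X (l(X, d) = 63*X + 54*d = 54*d + 63*X)
-2797 - l(j((0 + 5)/(1 + 2)), -54) = -2797 - (54*(-54) + 63*(-6 + 7*((0 + 5)/(1 + 2)))) = -2797 - (-2916 + 63*(-6 + 7*(5/3))) = -2797 - (-2916 + 63*(-6 + 35/3)) = -2797 - (-2916 + 63*(17/3)) = -2797 - (-2916 + 357) = -2797 - 1*(-2559) = -2797 + 2559 = -238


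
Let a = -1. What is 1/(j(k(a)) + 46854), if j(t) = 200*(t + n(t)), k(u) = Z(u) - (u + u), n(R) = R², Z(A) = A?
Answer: 1/47254 ≈ 2.1162e-5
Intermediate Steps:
k(u) = -u (k(u) = u - (u + u) = u - 2*u = -u)
j(t) = 200*t + 200*t² (j(t) = 200*(t + t²) = 200*t + 200*t²)
1/(j(k(a)) + 46854) = 1/(200*(-1*(-1))*(1 - 1*(-1)) + 46854) = 1/(200*1*(1 + 1) + 46854) = 1/(200*1*2 + 46854) = 1/(400 + 46854) = 1/47254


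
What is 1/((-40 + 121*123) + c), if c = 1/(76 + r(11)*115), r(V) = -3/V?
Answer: 491/7287924 ≈ 6.7372e-5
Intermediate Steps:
c = 11/491 (c = 1/(76 - 3/11*115) = 1/(76 - 345/11) = 1/(491/11) = 11/491 ≈ 0.022403)
1/((-40 + 121*123) + c) = 1/((-40 + 121*123) + 11/491) = 1/((-40 + 14883) + 11/491) = 1/(14843 + 11/491) = 1/(7287924/491) = 491/7287924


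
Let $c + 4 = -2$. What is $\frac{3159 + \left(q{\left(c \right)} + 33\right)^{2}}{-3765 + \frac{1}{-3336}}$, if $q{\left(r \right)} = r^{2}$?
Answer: $- \frac{26421120}{12560041} \approx -2.1036$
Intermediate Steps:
$c = -6$ ($c = -4 - 2 = -6$)
$\frac{3159 + \left(q{\left(c \right)} + 33\right)^{2}}{-3765 + \frac{1}{-3336}} = \frac{3159 + \left(\left(-6\right)^{2} + 33\right)^{2}}{-3765 + \frac{1}{-3336}} = \frac{3159 + \left(36 + 33\right)^{2}}{-3765 - \frac{1}{3336}} = \frac{3159 + 69^{2}}{- \frac{12560041}{3336}} = \left(3159 + 4761\right) \left(- \frac{3336}{12560041}\right) = 7920 \left(- \frac{3336}{12560041}\right) = - \frac{26421120}{12560041}$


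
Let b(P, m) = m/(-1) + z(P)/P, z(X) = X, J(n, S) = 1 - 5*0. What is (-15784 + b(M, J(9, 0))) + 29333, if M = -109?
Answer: 13549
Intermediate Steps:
J(n, S) = 1 (J(n, S) = 1 + 0 = 1)
b(P, m) = 1 - m (b(P, m) = m/(-1) + P/P = m*(-1) + 1 = -m + 1 = 1 - m)
(-15784 + b(M, J(9, 0))) + 29333 = (-15784 + (1 - 1*1)) + 29333 = (-15784 + (1 - 1)) + 29333 = (-15784 + 0) + 29333 = -15784 + 29333 = 13549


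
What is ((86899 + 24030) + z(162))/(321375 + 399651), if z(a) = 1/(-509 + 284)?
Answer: 12479512/81115425 ≈ 0.15385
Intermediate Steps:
z(a) = -1/225 (z(a) = 1/(-225) = -1/225)
((86899 + 24030) + z(162))/(321375 + 399651) = ((86899 + 24030) - 1/225)/(321375 + 399651) = (110929 - 1/225)/721026 = (24959024/225)*(1/721026) = 12479512/81115425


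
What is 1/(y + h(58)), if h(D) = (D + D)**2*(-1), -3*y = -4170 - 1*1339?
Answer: -3/34859 ≈ -8.6061e-5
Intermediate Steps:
y = 5509/3 (y = -(-4170 - 1*1339)/3 = -(-4170 - 1339)/3 = -1/3*(-5509) = 5509/3 ≈ 1836.3)
h(D) = -4*D**2 (h(D) = (2*D)**2*(-1) = (4*D**2)*(-1) = -4*D**2)
1/(y + h(58)) = 1/(5509/3 - 4*58**2) = 1/(5509/3 - 4*3364) = 1/(5509/3 - 13456) = 1/(-34859/3) = -3/34859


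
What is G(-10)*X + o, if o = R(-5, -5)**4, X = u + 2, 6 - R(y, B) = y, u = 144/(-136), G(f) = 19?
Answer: 249201/17 ≈ 14659.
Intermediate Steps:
u = -18/17 (u = 144*(-1/136) = -18/17 ≈ -1.0588)
R(y, B) = 6 - y
X = 16/17 (X = -18/17 + 2 = 16/17 ≈ 0.94118)
o = 14641 (o = (6 - 1*(-5))**4 = (6 + 5)**4 = 11**4 = 14641)
G(-10)*X + o = 19*(16/17) + 14641 = 304/17 + 14641 = 249201/17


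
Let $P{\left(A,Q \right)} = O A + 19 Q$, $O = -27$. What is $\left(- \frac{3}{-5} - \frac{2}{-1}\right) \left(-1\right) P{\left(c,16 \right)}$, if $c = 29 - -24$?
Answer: $\frac{14651}{5} \approx 2930.2$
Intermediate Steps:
$c = 53$ ($c = 29 + 24 = 53$)
$P{\left(A,Q \right)} = - 27 A + 19 Q$
$\left(- \frac{3}{-5} - \frac{2}{-1}\right) \left(-1\right) P{\left(c,16 \right)} = \left(- \frac{3}{-5} - \frac{2}{-1}\right) \left(-1\right) \left(\left(-27\right) 53 + 19 \cdot 16\right) = \left(\left(-3\right) \left(- \frac{1}{5}\right) - -2\right) \left(-1\right) \left(-1431 + 304\right) = \left(\frac{3}{5} + 2\right) \left(-1\right) \left(-1127\right) = \frac{13}{5} \left(-1\right) \left(-1127\right) = \left(- \frac{13}{5}\right) \left(-1127\right) = \frac{14651}{5}$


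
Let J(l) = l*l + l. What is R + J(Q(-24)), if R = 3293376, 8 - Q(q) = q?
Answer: 3294432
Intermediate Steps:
Q(q) = 8 - q
J(l) = l + l² (J(l) = l² + l = l + l²)
R + J(Q(-24)) = 3293376 + (8 - 1*(-24))*(1 + (8 - 1*(-24))) = 3293376 + (8 + 24)*(1 + (8 + 24)) = 3293376 + 32*(1 + 32) = 3293376 + 32*33 = 3293376 + 1056 = 3294432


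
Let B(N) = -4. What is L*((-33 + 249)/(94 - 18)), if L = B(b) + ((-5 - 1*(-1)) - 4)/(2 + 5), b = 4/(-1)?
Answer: -1944/133 ≈ -14.617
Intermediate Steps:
b = -4 (b = 4*(-1) = -4)
L = -36/7 (L = -4 + ((-5 - 1*(-1)) - 4)/(2 + 5) = -4 + ((-5 + 1) - 4)/7 = -4 + (-4 - 4)*(1/7) = -4 - 8*1/7 = -4 - 8/7 = -36/7 ≈ -5.1429)
L*((-33 + 249)/(94 - 18)) = -36*(-33 + 249)/(7*(94 - 18)) = -7776/(7*76) = -36/7*54/19 = -1944/133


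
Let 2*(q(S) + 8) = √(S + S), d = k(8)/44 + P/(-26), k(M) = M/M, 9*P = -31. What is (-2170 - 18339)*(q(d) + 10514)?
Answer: -215467554 - 20509*√228514/1716 ≈ -2.1547e+8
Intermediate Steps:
P = -31/9 (P = (⅑)*(-31) = -31/9 ≈ -3.4444)
k(M) = 1
d = 799/5148 (d = 1/44 - 31/9/(-26) = 1*(1/44) - 31/9*(-1/26) = 1/44 + 31/234 = 799/5148 ≈ 0.15521)
q(S) = -8 + √2*√S/2 (q(S) = -8 + √(S + S)/2 = -8 + √(2*S)/2 = -8 + (√2*√S)/2 = -8 + √2*√S/2)
(-2170 - 18339)*(q(d) + 10514) = (-2170 - 18339)*((-8 + √2*√(799/5148)/2) + 10514) = -20509*((-8 + √2*(√114257/858)/2) + 10514) = -20509*((-8 + √228514/1716) + 10514) = -20509*(10506 + √228514/1716) = -215467554 - 20509*√228514/1716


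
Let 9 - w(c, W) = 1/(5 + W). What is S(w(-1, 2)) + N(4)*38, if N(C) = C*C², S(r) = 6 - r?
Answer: 17004/7 ≈ 2429.1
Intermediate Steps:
w(c, W) = 9 - 1/(5 + W)
N(C) = C³
S(w(-1, 2)) + N(4)*38 = (6 - (44 + 9*2)/(5 + 2)) + 4³*38 = (6 - (44 + 18)/7) + 64*38 = (6 - 62/7) + 2432 = -20/7 + 2432 = 17004/7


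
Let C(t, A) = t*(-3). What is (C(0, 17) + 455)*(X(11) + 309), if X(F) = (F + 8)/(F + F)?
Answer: 3101735/22 ≈ 1.4099e+5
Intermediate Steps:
C(t, A) = -3*t
X(F) = (8 + F)/(2*F) (X(F) = (8 + F)/((2*F)) = (8 + F)*(1/(2*F)) = (8 + F)/(2*F))
(C(0, 17) + 455)*(X(11) + 309) = (-3*0 + 455)*((½)*(8 + 11)/11 + 309) = (0 + 455)*((½)*(1/11)*19 + 309) = 455*(19/22 + 309) = 455*(6817/22) = 3101735/22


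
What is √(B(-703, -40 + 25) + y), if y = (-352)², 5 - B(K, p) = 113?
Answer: 2*√30949 ≈ 351.85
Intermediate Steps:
B(K, p) = -108 (B(K, p) = 5 - 1*113 = 5 - 113 = -108)
y = 123904
√(B(-703, -40 + 25) + y) = √(-108 + 123904) = √123796 = 2*√30949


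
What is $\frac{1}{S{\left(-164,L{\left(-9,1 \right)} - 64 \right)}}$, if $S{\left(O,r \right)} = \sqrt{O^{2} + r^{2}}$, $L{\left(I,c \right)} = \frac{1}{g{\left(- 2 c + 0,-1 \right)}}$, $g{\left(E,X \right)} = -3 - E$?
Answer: $\frac{\sqrt{31121}}{31121} \approx 0.0056686$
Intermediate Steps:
$L{\left(I,c \right)} = \frac{1}{-3 + 2 c}$ ($L{\left(I,c \right)} = \frac{1}{-3 - \left(- 2 c + 0\right)} = \frac{1}{-3 - - 2 c} = \frac{1}{-3 + 2 c}$)
$\frac{1}{S{\left(-164,L{\left(-9,1 \right)} - 64 \right)}} = \frac{1}{\sqrt{\left(-164\right)^{2} + \left(\frac{1}{-3 + 2 \cdot 1} - 64\right)^{2}}} = \frac{1}{\sqrt{26896 + \left(\frac{1}{-3 + 2} - 64\right)^{2}}} = \frac{1}{\sqrt{26896 + \left(\frac{1}{-1} - 64\right)^{2}}} = \frac{1}{\sqrt{26896 + \left(-1 - 64\right)^{2}}} = \frac{1}{\sqrt{26896 + \left(-65\right)^{2}}} = \frac{1}{\sqrt{26896 + 4225}} = \frac{1}{\sqrt{31121}} = \frac{\sqrt{31121}}{31121}$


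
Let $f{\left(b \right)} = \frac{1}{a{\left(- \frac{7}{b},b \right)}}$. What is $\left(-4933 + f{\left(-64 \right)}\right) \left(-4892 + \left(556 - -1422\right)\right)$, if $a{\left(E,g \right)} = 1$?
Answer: $14371848$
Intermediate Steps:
$f{\left(b \right)} = 1$ ($f{\left(b \right)} = 1^{-1} = 1$)
$\left(-4933 + f{\left(-64 \right)}\right) \left(-4892 + \left(556 - -1422\right)\right) = \left(-4933 + 1\right) \left(-4892 + \left(556 - -1422\right)\right) = - 4932 \left(-4892 + \left(556 + 1422\right)\right) = - 4932 \left(-4892 + 1978\right) = \left(-4932\right) \left(-2914\right) = 14371848$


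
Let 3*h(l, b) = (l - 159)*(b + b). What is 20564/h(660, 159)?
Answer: 194/501 ≈ 0.38723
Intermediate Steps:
h(l, b) = 2*b*(-159 + l)/3 (h(l, b) = ((l - 159)*(b + b))/3 = ((-159 + l)*(2*b))/3 = (2*b*(-159 + l))/3 = 2*b*(-159 + l)/3)
20564/h(660, 159) = 20564/(((2/3)*159*(-159 + 660))) = 20564/(((2/3)*159*501)) = 20564/53106 = 20564*(1/53106) = 194/501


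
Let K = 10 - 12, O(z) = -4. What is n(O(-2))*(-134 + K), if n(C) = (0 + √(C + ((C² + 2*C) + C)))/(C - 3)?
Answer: 0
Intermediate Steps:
n(C) = √(C² + 4*C)/(-3 + C) (n(C) = (0 + √(C + (C² + 3*C)))/(-3 + C) = (0 + √(C² + 4*C))/(-3 + C) = √(C² + 4*C)/(-3 + C))
K = -2
n(O(-2))*(-134 + K) = (√(-4*(4 - 4))/(-3 - 4))*(-134 - 2) = (√(-4*0)/(-7))*(-136) = (√0*(-⅐))*(-136) = (0*(-⅐))*(-136) = 0*(-136) = 0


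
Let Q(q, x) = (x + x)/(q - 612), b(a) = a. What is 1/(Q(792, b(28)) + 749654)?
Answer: 45/33734444 ≈ 1.3339e-6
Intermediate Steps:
Q(q, x) = 2*x/(-612 + q) (Q(q, x) = (2*x)/(-612 + q) = 2*x/(-612 + q))
1/(Q(792, b(28)) + 749654) = 1/(2*28/(-612 + 792) + 749654) = 1/(2*28/180 + 749654) = 1/(2*28*(1/180) + 749654) = 1/(14/45 + 749654) = 1/(33734444/45) = 45/33734444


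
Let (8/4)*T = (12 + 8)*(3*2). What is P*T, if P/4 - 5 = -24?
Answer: -4560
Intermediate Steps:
P = -76 (P = 20 + 4*(-24) = 20 - 96 = -76)
T = 60 (T = ((12 + 8)*(3*2))/2 = (20*6)/2 = (1/2)*120 = 60)
P*T = -76*60 = -4560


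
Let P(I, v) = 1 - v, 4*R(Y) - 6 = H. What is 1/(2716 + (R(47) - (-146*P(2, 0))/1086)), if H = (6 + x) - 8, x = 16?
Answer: 543/1477576 ≈ 0.00036749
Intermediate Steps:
H = 14 (H = (6 + 16) - 8 = 22 - 8 = 14)
R(Y) = 5 (R(Y) = 3/2 + (1/4)*14 = 3/2 + 7/2 = 5)
1/(2716 + (R(47) - (-146*P(2, 0))/1086)) = 1/(2716 + (5 - (-146*(1 - 1*0))/1086)) = 1/(2716 + (5 - (-146*(1 + 0))/1086)) = 1/(2716 + (5 - (-146*1)/1086)) = 1/(2716 + (5 - (-146)/1086)) = 1/(2716 + (5 - 1*(-73/543))) = 1/(2716 + (5 + 73/543)) = 1/(2716 + 2788/543) = 1/(1477576/543) = 543/1477576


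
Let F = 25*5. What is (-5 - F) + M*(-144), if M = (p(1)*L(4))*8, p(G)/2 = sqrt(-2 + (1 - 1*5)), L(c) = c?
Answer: -130 - 9216*I*sqrt(6) ≈ -130.0 - 22575.0*I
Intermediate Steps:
F = 125
p(G) = 2*I*sqrt(6) (p(G) = 2*sqrt(-2 + (1 - 1*5)) = 2*sqrt(-2 + (1 - 5)) = 2*sqrt(-2 - 4) = 2*sqrt(-6) = 2*(I*sqrt(6)) = 2*I*sqrt(6))
M = 64*I*sqrt(6) (M = ((2*I*sqrt(6))*4)*8 = (8*I*sqrt(6))*8 = 64*I*sqrt(6) ≈ 156.77*I)
(-5 - F) + M*(-144) = (-5 - 1*125) + (64*I*sqrt(6))*(-144) = (-5 - 125) - 9216*I*sqrt(6) = -130 - 9216*I*sqrt(6)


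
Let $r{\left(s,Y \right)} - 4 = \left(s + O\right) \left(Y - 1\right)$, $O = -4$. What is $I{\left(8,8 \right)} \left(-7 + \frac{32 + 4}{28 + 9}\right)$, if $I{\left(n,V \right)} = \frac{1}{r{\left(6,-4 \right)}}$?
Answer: $\frac{223}{222} \approx 1.0045$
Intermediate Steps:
$r{\left(s,Y \right)} = 4 + \left(-1 + Y\right) \left(-4 + s\right)$ ($r{\left(s,Y \right)} = 4 + \left(s - 4\right) \left(Y - 1\right) = 4 + \left(-4 + s\right) \left(-1 + Y\right) = 4 + \left(-1 + Y\right) \left(-4 + s\right)$)
$I{\left(n,V \right)} = - \frac{1}{6}$ ($I{\left(n,V \right)} = \frac{1}{8 - 6 - -16 - 24} = \frac{1}{8 - 6 + 16 - 24} = \frac{1}{-6} = - \frac{1}{6}$)
$I{\left(8,8 \right)} \left(-7 + \frac{32 + 4}{28 + 9}\right) = - \frac{-7 + \frac{32 + 4}{28 + 9}}{6} = - \frac{-7 + \frac{36}{37}}{6} = \left(- \frac{1}{6}\right) \left(- \frac{223}{37}\right) = \frac{223}{222}$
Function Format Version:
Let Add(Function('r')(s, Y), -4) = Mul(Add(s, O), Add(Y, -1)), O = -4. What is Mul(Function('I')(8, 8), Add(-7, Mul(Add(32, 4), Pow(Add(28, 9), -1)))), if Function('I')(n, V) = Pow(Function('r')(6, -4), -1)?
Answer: Rational(223, 222) ≈ 1.0045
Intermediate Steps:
Function('r')(s, Y) = Add(4, Mul(Add(-1, Y), Add(-4, s))) (Function('r')(s, Y) = Add(4, Mul(Add(s, -4), Add(Y, -1))) = Add(4, Mul(Add(-4, s), Add(-1, Y))) = Add(4, Mul(Add(-1, Y), Add(-4, s))))
Function('I')(n, V) = Rational(-1, 6) (Function('I')(n, V) = Pow(Add(8, Mul(-1, 6), Mul(-4, -4), Mul(-4, 6)), -1) = Pow(Add(8, -6, 16, -24), -1) = Pow(-6, -1) = Rational(-1, 6))
Mul(Function('I')(8, 8), Add(-7, Mul(Add(32, 4), Pow(Add(28, 9), -1)))) = Mul(Rational(-1, 6), Add(-7, Mul(Add(32, 4), Pow(Add(28, 9), -1)))) = Mul(Rational(-1, 6), Add(-7, Mul(36, Pow(37, -1)))) = Mul(Rational(-1, 6), Add(-7, Mul(36, Rational(1, 37)))) = Mul(Rational(-1, 6), Add(-7, Rational(36, 37))) = Mul(Rational(-1, 6), Rational(-223, 37)) = Rational(223, 222)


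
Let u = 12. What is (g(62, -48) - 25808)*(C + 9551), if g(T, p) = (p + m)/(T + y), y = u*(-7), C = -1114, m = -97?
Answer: -435372977/2 ≈ -2.1769e+8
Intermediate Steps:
y = -84 (y = 12*(-7) = -84)
g(T, p) = (-97 + p)/(-84 + T) (g(T, p) = (p - 97)/(T - 84) = (-97 + p)/(-84 + T))
(g(62, -48) - 25808)*(C + 9551) = ((-97 - 48)/(-84 + 62) - 25808)*(-1114 + 9551) = (-145/(-22) - 25808)*8437 = (-1/22*(-145) - 25808)*8437 = (145/22 - 25808)*8437 = -567631/22*8437 = -435372977/2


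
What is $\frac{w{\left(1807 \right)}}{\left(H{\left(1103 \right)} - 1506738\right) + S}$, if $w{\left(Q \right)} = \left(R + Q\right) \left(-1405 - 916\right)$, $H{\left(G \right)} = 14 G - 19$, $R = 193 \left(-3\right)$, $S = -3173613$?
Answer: $\frac{712547}{1166232} \approx 0.61098$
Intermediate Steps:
$R = -579$
$H{\left(G \right)} = -19 + 14 G$
$w{\left(Q \right)} = 1343859 - 2321 Q$ ($w{\left(Q \right)} = \left(-579 + Q\right) \left(-1405 - 916\right) = \left(-579 + Q\right) \left(-2321\right) = 1343859 - 2321 Q$)
$\frac{w{\left(1807 \right)}}{\left(H{\left(1103 \right)} - 1506738\right) + S} = \frac{1343859 - 4194047}{\left(\left(-19 + 14 \cdot 1103\right) - 1506738\right) - 3173613} = \frac{1343859 - 4194047}{\left(\left(-19 + 15442\right) - 1506738\right) - 3173613} = - \frac{2850188}{\left(15423 - 1506738\right) - 3173613} = - \frac{2850188}{-1491315 - 3173613} = - \frac{2850188}{-4664928} = \left(-2850188\right) \left(- \frac{1}{4664928}\right) = \frac{712547}{1166232}$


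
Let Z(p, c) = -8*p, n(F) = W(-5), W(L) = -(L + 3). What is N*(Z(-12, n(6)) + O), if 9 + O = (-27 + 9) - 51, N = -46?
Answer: -828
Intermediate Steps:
W(L) = -3 - L (W(L) = -(3 + L) = -3 - L)
n(F) = 2 (n(F) = -3 - 1*(-5) = -3 + 5 = 2)
O = -78 (O = -9 + ((-27 + 9) - 51) = -9 + (-18 - 51) = -9 - 69 = -78)
N*(Z(-12, n(6)) + O) = -46*(-8*(-12) - 78) = -46*(96 - 78) = -46*18 = -828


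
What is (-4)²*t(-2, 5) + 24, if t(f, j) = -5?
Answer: -56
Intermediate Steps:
(-4)²*t(-2, 5) + 24 = (-4)²*(-5) + 24 = 16*(-5) + 24 = -80 + 24 = -56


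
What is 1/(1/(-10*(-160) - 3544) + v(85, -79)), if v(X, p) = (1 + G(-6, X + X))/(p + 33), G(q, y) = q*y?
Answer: 44712/990445 ≈ 0.045143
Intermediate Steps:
v(X, p) = (1 - 12*X)/(33 + p) (v(X, p) = (1 - 6*(X + X))/(p + 33) = (1 - 12*X)/(33 + p))
1/(1/(-10*(-160) - 3544) + v(85, -79)) = 1/(1/(-10*(-160) - 3544) + (1 - 12*85)/(33 - 79)) = 1/(1/(1600 - 3544) + (1 - 1020)/(-46)) = 1/(1/(-1944) - 1/46*(-1019)) = 1/(-1/1944 + 1019/46) = 1/(990445/44712) = 44712/990445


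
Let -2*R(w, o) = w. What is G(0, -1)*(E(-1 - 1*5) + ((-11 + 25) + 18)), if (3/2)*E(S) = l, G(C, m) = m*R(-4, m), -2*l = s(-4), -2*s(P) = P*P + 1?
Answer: -209/3 ≈ -69.667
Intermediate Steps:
R(w, o) = -w/2
s(P) = -½ - P²/2 (s(P) = -(P*P + 1)/2 = -(P² + 1)/2 = -(1 + P²)/2 = -½ - P²/2)
l = 17/4 (l = -(-½ - ½*(-4)²)/2 = -(-½ - ½*16)/2 = -(-½ - 8)/2 = -½*(-17/2) = 17/4 ≈ 4.2500)
G(C, m) = 2*m (G(C, m) = m*(-½*(-4)) = m*2 = 2*m)
E(S) = 17/6 (E(S) = (⅔)*(17/4) = 17/6)
G(0, -1)*(E(-1 - 1*5) + ((-11 + 25) + 18)) = (2*(-1))*(17/6 + ((-11 + 25) + 18)) = -2*(17/6 + (14 + 18)) = -2*(17/6 + 32) = -2*209/6 = -209/3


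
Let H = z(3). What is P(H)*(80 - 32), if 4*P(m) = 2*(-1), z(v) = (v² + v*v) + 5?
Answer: -24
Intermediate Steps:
z(v) = 5 + 2*v² (z(v) = (v² + v²) + 5 = 2*v² + 5 = 5 + 2*v²)
H = 23 (H = 5 + 2*3² = 5 + 2*9 = 5 + 18 = 23)
P(m) = -½ (P(m) = (2*(-1))/4 = (¼)*(-2) = -½)
P(H)*(80 - 32) = -(80 - 32)/2 = -½*48 = -24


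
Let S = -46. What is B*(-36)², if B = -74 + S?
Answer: -155520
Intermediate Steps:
B = -120 (B = -74 - 46 = -120)
B*(-36)² = -120*(-36)² = -120*1296 = -155520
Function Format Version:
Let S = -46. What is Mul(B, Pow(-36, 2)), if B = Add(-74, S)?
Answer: -155520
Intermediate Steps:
B = -120 (B = Add(-74, -46) = -120)
Mul(B, Pow(-36, 2)) = Mul(-120, Pow(-36, 2)) = Mul(-120, 1296) = -155520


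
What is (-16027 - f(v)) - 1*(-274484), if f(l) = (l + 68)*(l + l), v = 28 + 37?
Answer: 241167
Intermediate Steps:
v = 65
f(l) = 2*l*(68 + l) (f(l) = (68 + l)*(2*l) = 2*l*(68 + l))
(-16027 - f(v)) - 1*(-274484) = (-16027 - 2*65*(68 + 65)) - 1*(-274484) = (-16027 - 2*65*133) + 274484 = (-16027 - 1*17290) + 274484 = (-16027 - 17290) + 274484 = -33317 + 274484 = 241167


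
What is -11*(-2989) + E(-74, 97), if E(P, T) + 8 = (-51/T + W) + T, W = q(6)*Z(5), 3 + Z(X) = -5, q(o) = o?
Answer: 3193189/97 ≈ 32920.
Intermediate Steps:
Z(X) = -8 (Z(X) = -3 - 5 = -8)
W = -48 (W = 6*(-8) = -48)
E(P, T) = -56 + T - 51/T (E(P, T) = -8 + ((-51/T - 48) + T) = -8 + ((-48 - 51/T) + T) = -8 + (-48 + T - 51/T) = -56 + T - 51/T)
-11*(-2989) + E(-74, 97) = -11*(-2989) + (-56 + 97 - 51/97) = 32879 + (-56 + 97 - 51*1/97) = 32879 + (-56 + 97 - 51/97) = 32879 + 3926/97 = 3193189/97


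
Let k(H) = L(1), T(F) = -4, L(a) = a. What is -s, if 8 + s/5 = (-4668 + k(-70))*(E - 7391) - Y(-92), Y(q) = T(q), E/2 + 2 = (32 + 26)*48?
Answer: -42633025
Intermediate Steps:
E = 5564 (E = -4 + 2*((32 + 26)*48) = -4 + 2*(58*48) = -4 + 2*2784 = -4 + 5568 = 5564)
Y(q) = -4
k(H) = 1
s = 42633025 (s = -40 + 5*((-4668 + 1)*(5564 - 7391) - 1*(-4)) = -40 + 5*(-4667*(-1827) + 4) = -40 + 5*(8526609 + 4) = -40 + 5*8526613 = -40 + 42633065 = 42633025)
-s = -1*42633025 = -42633025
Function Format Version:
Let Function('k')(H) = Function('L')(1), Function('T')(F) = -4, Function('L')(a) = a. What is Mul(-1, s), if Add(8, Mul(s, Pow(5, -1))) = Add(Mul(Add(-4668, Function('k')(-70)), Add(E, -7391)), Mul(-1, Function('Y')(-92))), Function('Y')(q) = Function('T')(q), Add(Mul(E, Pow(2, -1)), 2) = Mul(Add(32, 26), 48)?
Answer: -42633025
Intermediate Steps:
E = 5564 (E = Add(-4, Mul(2, Mul(Add(32, 26), 48))) = Add(-4, Mul(2, Mul(58, 48))) = Add(-4, Mul(2, 2784)) = Add(-4, 5568) = 5564)
Function('Y')(q) = -4
Function('k')(H) = 1
s = 42633025 (s = Add(-40, Mul(5, Add(Mul(Add(-4668, 1), Add(5564, -7391)), Mul(-1, -4)))) = Add(-40, Mul(5, Add(Mul(-4667, -1827), 4))) = Add(-40, Mul(5, Add(8526609, 4))) = Add(-40, Mul(5, 8526613)) = Add(-40, 42633065) = 42633025)
Mul(-1, s) = Mul(-1, 42633025) = -42633025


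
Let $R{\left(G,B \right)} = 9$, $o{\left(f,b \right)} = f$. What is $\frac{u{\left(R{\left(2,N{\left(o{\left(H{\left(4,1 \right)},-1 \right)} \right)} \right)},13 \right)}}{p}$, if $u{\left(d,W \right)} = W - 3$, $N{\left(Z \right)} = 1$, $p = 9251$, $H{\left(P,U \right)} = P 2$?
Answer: $\frac{10}{9251} \approx 0.001081$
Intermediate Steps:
$H{\left(P,U \right)} = 2 P$
$u{\left(d,W \right)} = -3 + W$
$\frac{u{\left(R{\left(2,N{\left(o{\left(H{\left(4,1 \right)},-1 \right)} \right)} \right)},13 \right)}}{p} = \frac{-3 + 13}{9251} = 10 \cdot \frac{1}{9251} = \frac{10}{9251}$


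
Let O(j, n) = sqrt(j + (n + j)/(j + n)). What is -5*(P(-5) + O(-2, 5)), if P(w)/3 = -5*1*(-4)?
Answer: -300 - 5*I ≈ -300.0 - 5.0*I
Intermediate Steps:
O(j, n) = sqrt(1 + j) (O(j, n) = sqrt(j + (j + n)/(j + n)) = sqrt(j + 1) = sqrt(1 + j))
P(w) = 60 (P(w) = 3*(-5*1*(-4)) = 3*(-5*(-4)) = 3*20 = 60)
-5*(P(-5) + O(-2, 5)) = -5*(60 + sqrt((-2 + 5 - 2*(-2 + 5))/(-2 + 5))) = -5*(60 + sqrt((-2 + 5 - 2*3)/3)) = -5*(60 + sqrt((-2 + 5 - 6)/3)) = -5*(60 + sqrt((1/3)*(-3))) = -5*(60 + sqrt(-1)) = -5*(60 + I) = -300 - 5*I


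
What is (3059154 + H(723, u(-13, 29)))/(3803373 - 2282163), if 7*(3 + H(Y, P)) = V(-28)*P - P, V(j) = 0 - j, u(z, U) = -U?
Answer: 3568879/1774745 ≈ 2.0109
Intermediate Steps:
V(j) = -j
H(Y, P) = -3 + 27*P/7 (H(Y, P) = -3 + ((-1*(-28))*P - P)/7 = -3 + (28*P - P)/7 = -3 + (27*P)/7 = -3 + 27*P/7)
(3059154 + H(723, u(-13, 29)))/(3803373 - 2282163) = (3059154 + (-3 + 27*(-1*29)/7))/(3803373 - 2282163) = (3059154 + (-3 + (27/7)*(-29)))/1521210 = (3059154 + (-3 - 783/7))*(1/1521210) = (3059154 - 804/7)*(1/1521210) = (21413274/7)*(1/1521210) = 3568879/1774745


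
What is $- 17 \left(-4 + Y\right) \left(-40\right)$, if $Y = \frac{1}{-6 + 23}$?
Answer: $-2680$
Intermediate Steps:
$Y = \frac{1}{17} \approx 0.058824$
$- 17 \left(-4 + Y\right) \left(-40\right) = - 17 \left(-4 + \frac{1}{17}\right) \left(-40\right) = \left(-17\right) \left(- \frac{67}{17}\right) \left(-40\right) = 67 \left(-40\right) = -2680$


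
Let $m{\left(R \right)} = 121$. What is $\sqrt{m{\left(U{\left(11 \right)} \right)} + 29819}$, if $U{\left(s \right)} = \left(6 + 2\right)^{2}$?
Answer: $2 \sqrt{7485} \approx 173.03$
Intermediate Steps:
$U{\left(s \right)} = 64$ ($U{\left(s \right)} = 8^{2} = 64$)
$\sqrt{m{\left(U{\left(11 \right)} \right)} + 29819} = \sqrt{121 + 29819} = \sqrt{29940} = 2 \sqrt{7485}$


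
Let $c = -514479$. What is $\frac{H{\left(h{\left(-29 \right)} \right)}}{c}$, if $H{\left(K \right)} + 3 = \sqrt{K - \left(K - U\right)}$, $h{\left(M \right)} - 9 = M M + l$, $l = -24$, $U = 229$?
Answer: $\frac{1}{171493} - \frac{\sqrt{229}}{514479} \approx -2.3583 \cdot 10^{-5}$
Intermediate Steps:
$h{\left(M \right)} = -15 + M^{2}$ ($h{\left(M \right)} = 9 + \left(M M - 24\right) = 9 + \left(M^{2} - 24\right) = 9 + \left(-24 + M^{2}\right) = -15 + M^{2}$)
$H{\left(K \right)} = -3 + \sqrt{229}$ ($H{\left(K \right)} = -3 + \sqrt{K - \left(-229 + K\right)} = -3 + \sqrt{229}$)
$\frac{H{\left(h{\left(-29 \right)} \right)}}{c} = \frac{-3 + \sqrt{229}}{-514479} = \left(-3 + \sqrt{229}\right) \left(- \frac{1}{514479}\right) = \frac{1}{171493} - \frac{\sqrt{229}}{514479}$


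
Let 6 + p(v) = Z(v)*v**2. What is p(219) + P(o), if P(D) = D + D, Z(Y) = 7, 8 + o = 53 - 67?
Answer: 335677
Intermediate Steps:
o = -22 (o = -8 + (53 - 67) = -8 - 14 = -22)
P(D) = 2*D
p(v) = -6 + 7*v**2
p(219) + P(o) = (-6 + 7*219**2) + 2*(-22) = (-6 + 7*47961) - 44 = (-6 + 335727) - 44 = 335721 - 44 = 335677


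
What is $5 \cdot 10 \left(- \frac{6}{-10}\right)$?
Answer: $30$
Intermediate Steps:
$5 \cdot 10 \left(- \frac{6}{-10}\right) = 50 \left(\left(-6\right) \left(- \frac{1}{10}\right)\right) = 50 \cdot \frac{3}{5} = 30$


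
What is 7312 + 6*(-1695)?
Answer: -2858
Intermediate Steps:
7312 + 6*(-1695) = 7312 - 10170 = -2858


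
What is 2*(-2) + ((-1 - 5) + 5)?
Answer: -5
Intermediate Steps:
2*(-2) + ((-1 - 5) + 5) = -4 + (-6 + 5) = -4 - 1 = -5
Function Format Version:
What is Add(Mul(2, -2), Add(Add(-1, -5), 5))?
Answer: -5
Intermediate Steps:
Add(Mul(2, -2), Add(Add(-1, -5), 5)) = Add(-4, Add(-6, 5)) = Add(-4, -1) = -5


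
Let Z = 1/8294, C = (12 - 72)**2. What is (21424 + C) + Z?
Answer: 207549057/8294 ≈ 25024.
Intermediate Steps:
C = 3600 (C = (-60)**2 = 3600)
Z = 1/8294 ≈ 0.00012057
(21424 + C) + Z = (21424 + 3600) + 1/8294 = 25024 + 1/8294 = 207549057/8294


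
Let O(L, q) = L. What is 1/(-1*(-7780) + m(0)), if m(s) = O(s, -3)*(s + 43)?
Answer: 1/7780 ≈ 0.00012853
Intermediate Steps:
m(s) = s*(43 + s) (m(s) = s*(s + 43) = s*(43 + s))
1/(-1*(-7780) + m(0)) = 1/(-1*(-7780) + 0*(43 + 0)) = 1/(7780 + 0*43) = 1/(7780 + 0) = 1/7780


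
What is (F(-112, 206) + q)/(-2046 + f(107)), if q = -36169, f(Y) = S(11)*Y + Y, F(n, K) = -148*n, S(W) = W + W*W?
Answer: -19593/12185 ≈ -1.6080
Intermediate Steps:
S(W) = W + W²
f(Y) = 133*Y (f(Y) = (11*(1 + 11))*Y + Y = (11*12)*Y + Y = 132*Y + Y = 133*Y)
(F(-112, 206) + q)/(-2046 + f(107)) = (-148*(-112) - 36169)/(-2046 + 133*107) = (16576 - 36169)/(-2046 + 14231) = -19593/12185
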